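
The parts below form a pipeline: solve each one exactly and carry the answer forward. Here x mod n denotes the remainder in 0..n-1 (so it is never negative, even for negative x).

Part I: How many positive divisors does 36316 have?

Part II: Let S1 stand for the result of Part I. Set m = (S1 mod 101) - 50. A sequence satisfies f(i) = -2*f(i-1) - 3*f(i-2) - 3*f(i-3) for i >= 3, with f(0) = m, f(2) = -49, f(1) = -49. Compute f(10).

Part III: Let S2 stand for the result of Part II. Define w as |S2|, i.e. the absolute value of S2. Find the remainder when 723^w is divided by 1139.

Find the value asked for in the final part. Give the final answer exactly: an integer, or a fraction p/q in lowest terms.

66

Part I: 36316 = 2^2 * 7 * 1297; number of divisors = (2+1) * (1+1) * (1+1) = 12; answer 12
Part II: S1 = 12; m = -38; f(3) = -2*(-49) - 3*(-49) - 3*(-38) = 359; iterating: f(3)=359, f(4)=-424, f(5)=-82, f(6)=359, f(7)=800, f(8)=-2431, f(9)=1385, f(10)=2123; answer 2123
Part III: S2 = 2123; w = 2123; squarings mod 1139: 723^1=723, 723^2=1067, 723^4=628, 723^8=290, 723^16=953, 723^32=426, 723^64=375, 723^128=528, 723^256=868, 723^512=545, 723^1024=885, 723^2048=732; 723^2123 = 723^1 * 723^2 * 723^8 * 723^64 * 723^2048 = 66 (mod 1139); answer 66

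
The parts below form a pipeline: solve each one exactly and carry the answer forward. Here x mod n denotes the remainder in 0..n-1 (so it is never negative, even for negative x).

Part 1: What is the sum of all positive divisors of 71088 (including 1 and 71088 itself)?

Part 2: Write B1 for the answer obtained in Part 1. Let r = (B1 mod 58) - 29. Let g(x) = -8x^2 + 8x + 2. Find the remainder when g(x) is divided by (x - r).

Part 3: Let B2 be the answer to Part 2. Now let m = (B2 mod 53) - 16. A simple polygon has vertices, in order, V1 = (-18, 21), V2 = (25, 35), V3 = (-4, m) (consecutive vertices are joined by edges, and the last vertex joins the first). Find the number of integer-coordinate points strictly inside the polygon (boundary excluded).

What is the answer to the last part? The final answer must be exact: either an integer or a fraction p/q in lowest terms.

Part 1: 71088 = 2^4 * 3 * 1481; sigma = (1 + 2 + 4 + 8 + 16) * (1 + 3) * (1 + 1481) = 31 * 4 * 1482 = 183768; answer 183768
Part 2: B1 = 183768; r = -5; remainder = value at the root: -8*(-5)^2 + 8*(-5)^1 + 2 = (-200) + (-40) + (2) = -238; answer -238
Part 3: B2 = -238; m = 11; cross terms: (-18*35 - 25*21)=-1155, (25*11 - -4*35)=415, (-4*21 - -18*11)=114; twice the area = |-626| = 626; area = 313; boundary points = 1 + 1 + 2 = 4; strictly interior points = area - boundary/2 + 1 = 312; answer 312

312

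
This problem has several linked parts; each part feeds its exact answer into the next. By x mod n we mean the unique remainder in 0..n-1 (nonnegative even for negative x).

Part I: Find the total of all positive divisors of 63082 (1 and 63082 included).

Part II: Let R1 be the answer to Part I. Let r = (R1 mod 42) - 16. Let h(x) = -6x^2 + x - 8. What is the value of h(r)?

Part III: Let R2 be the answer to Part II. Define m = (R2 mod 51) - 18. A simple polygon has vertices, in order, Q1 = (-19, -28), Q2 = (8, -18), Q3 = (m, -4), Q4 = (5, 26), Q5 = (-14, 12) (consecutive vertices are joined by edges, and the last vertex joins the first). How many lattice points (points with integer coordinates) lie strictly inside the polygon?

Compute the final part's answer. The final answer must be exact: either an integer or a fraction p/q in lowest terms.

861

Part I: 63082 = 2 * 31541; sigma = (1 + 2) * (1 + 31541) = 3 * 31542 = 94626; answer 94626
Part II: R1 = 94626; r = -16; -6*(-16)^2 + 1*(-16)^1 - 8 = (-1536) + (-16) + (-8) = -1560; answer -1560
Part III: R2 = -1560; m = 3; cross terms: (-19*-18 - 8*-28)=566, (8*-4 - 3*-18)=22, (3*26 - 5*-4)=98, (5*12 - -14*26)=424, (-14*-28 - -19*12)=620; twice the area = |1730| = 1730; area = 865; boundary points = 1 + 1 + 2 + 1 + 5 = 10; strictly interior points = area - boundary/2 + 1 = 861; answer 861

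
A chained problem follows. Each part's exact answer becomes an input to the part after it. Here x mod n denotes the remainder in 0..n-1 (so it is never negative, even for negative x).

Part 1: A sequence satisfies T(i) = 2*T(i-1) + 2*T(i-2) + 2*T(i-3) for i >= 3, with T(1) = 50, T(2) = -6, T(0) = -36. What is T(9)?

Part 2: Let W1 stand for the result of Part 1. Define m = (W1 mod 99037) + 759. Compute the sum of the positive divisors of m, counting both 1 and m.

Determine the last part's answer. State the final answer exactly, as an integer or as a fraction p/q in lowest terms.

30720

Part 1: T(3) = 2*(-6) + 2*(50) + 2*(-36) = 16; iterating: T(3)=16, T(4)=120, T(5)=260, T(6)=792, T(7)=2344, T(8)=6792, T(9)=19856; answer 19856
Part 2: W1 = 19856; m = 20615; 20615 = 5 * 7 * 19 * 31; sigma = (1 + 5) * (1 + 7) * (1 + 19) * (1 + 31) = 6 * 8 * 20 * 32 = 30720; answer 30720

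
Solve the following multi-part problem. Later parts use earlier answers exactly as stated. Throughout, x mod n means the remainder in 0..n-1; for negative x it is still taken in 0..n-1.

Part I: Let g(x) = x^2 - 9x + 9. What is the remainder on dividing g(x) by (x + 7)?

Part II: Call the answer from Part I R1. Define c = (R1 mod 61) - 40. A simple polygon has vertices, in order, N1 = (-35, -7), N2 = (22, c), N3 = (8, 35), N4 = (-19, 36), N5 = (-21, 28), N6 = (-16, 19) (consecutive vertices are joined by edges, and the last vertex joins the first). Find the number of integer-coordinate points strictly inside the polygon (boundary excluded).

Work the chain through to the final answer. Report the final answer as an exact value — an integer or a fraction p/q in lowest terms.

Part I: remainder = value at the root: 1*(-7)^2 - 9*(-7)^1 + 9 = (49) + (63) + (9) = 121; answer 121
Part II: R1 = 121; c = 20; cross terms: (-35*20 - 22*-7)=-546, (22*35 - 8*20)=610, (8*36 - -19*35)=953, (-19*28 - -21*36)=224, (-21*19 - -16*28)=49, (-16*-7 - -35*19)=777; twice the area = |2067| = 2067; area = 2067/2; boundary points = 3 + 1 + 1 + 2 + 1 + 1 = 9; strictly interior points = area - boundary/2 + 1 = 1030; answer 1030

1030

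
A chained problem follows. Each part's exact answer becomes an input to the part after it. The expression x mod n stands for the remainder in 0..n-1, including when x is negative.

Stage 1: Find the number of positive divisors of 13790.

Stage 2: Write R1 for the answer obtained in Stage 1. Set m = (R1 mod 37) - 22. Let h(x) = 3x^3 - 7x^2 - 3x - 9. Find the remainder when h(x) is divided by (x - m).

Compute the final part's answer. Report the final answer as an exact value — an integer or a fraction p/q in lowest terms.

Stage 1: 13790 = 2 * 5 * 7 * 197; number of divisors = (1+1) * (1+1) * (1+1) * (1+1) = 16; answer 16
Stage 2: R1 = 16; m = -6; remainder = value at the root: 3*(-6)^3 - 7*(-6)^2 - 3*(-6)^1 - 9 = (-648) + (-252) + (18) + (-9) = -891; answer -891

-891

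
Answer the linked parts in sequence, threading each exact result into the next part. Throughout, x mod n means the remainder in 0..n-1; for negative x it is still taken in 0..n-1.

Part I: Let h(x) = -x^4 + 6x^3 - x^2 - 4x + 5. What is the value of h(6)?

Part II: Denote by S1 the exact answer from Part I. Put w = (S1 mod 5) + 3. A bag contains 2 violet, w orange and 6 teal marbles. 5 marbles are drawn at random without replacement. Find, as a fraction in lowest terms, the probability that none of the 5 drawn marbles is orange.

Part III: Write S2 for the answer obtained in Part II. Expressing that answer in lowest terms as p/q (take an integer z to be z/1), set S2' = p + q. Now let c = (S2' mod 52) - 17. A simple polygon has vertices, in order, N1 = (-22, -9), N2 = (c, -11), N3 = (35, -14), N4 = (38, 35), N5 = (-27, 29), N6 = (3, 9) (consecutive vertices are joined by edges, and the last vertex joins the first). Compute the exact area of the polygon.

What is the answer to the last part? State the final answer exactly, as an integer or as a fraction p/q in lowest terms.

2086

Part I: -1*(6)^4 + 6*(6)^3 - 1*(6)^2 - 4*(6)^1 + 5 = (-1296) + (1296) + (-36) + (-24) + (5) = -55; answer -55
Part II: S1 = -55; w = 3; total draws C(11,5) = 462; favorable C(8,5) = 56; P = 4/33; answer 4/33
Part III: S2 = 4/33; threaded value p + q = 37; c = 20; cross terms: (-22*-11 - 20*-9)=422, (20*-14 - 35*-11)=105, (35*35 - 38*-14)=1757, (38*29 - -27*35)=2047, (-27*9 - 3*29)=-330, (3*-9 - -22*9)=171; twice the area = |4172| = 4172; area = 2086; answer 2086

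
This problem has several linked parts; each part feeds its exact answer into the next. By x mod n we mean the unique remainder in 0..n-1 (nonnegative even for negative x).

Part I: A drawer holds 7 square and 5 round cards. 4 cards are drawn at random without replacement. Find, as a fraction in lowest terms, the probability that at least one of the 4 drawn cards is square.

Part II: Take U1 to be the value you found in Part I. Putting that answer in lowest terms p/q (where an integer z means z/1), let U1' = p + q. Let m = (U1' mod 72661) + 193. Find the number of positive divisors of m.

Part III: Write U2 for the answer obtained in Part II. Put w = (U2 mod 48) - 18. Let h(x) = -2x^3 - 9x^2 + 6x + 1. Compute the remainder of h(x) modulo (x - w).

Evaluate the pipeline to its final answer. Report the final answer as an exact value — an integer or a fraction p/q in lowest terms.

Part I: total draws C(12,4) = 495; complement C(5,4) = 5; favorable 495 - 5 = 490; P = 98/99; answer 98/99
Part II: U1 = 98/99; threaded value p + q = 197; m = 390; 390 = 2 * 3 * 5 * 13; number of divisors = (1+1) * (1+1) * (1+1) * (1+1) = 16; answer 16
Part III: U2 = 16; w = -2; remainder = value at the root: -2*(-2)^3 - 9*(-2)^2 + 6*(-2)^1 + 1 = (16) + (-36) + (-12) + (1) = -31; answer -31

-31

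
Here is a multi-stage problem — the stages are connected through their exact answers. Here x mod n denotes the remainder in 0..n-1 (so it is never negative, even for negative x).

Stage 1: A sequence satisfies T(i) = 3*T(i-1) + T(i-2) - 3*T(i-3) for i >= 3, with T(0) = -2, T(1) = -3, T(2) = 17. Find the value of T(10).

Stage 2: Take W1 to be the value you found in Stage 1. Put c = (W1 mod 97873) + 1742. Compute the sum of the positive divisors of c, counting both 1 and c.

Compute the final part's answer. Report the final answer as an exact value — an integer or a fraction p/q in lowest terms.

Stage 1: T(3) = 3*(17) + 1*(-3) - 3*(-2) = 54; iterating: T(3)=54, T(4)=188, T(5)=567, T(6)=1727, T(7)=5184, T(8)=15578, T(9)=46737, T(10)=140237; answer 140237
Stage 2: W1 = 140237; c = 44106; 44106 = 2 * 3 * 7351; sigma = (1 + 2) * (1 + 3) * (1 + 7351) = 3 * 4 * 7352 = 88224; answer 88224

88224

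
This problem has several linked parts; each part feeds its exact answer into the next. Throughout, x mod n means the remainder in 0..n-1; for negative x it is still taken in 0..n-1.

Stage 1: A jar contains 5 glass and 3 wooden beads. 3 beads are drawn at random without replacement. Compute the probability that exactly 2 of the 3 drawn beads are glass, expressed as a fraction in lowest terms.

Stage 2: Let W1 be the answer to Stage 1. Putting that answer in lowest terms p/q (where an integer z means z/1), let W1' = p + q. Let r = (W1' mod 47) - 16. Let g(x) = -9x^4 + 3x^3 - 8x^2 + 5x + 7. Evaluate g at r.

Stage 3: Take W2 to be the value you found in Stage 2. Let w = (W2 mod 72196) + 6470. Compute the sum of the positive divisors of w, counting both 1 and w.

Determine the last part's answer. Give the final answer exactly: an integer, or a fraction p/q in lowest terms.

112112

Stage 1: total draws C(8,3) = 56; favorable C(5,2)*C(3,1) = 30; P = 15/28; answer 15/28
Stage 2: W1 = 15/28; threaded value p + q = 43; r = 27; -9*(27)^4 + 3*(27)^3 - 8*(27)^2 + 5*(27)^1 + 7 = (-4782969) + (59049) + (-5832) + (135) + (7) = -4729610; answer -4729610
Stage 3: W2 = -4729610; w = 41796; 41796 = 2^2 * 3^5 * 43; sigma = (1 + 2 + 4) * (1 + 3 + 9 + 27 + 81 + 243) * (1 + 43) = 7 * 364 * 44 = 112112; answer 112112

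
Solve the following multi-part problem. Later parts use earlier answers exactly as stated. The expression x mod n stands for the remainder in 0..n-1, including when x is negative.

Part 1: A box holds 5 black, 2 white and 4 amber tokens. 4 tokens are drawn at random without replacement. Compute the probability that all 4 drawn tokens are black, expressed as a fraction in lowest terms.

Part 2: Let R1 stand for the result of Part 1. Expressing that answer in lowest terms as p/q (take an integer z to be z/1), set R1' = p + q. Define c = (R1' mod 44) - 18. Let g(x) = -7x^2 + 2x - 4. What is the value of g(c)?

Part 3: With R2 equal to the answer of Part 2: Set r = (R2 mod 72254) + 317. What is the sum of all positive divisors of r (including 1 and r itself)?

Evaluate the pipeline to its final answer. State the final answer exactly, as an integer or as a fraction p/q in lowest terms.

158112

Part 1: total draws C(11,4) = 330; favorable C(5,4) = 5; P = 1/66; answer 1/66
Part 2: R1 = 1/66; threaded value p + q = 67; c = 5; -7*(5)^2 + 2*(5)^1 - 4 = (-175) + (10) + (-4) = -169; answer -169
Part 3: R2 = -169; r = 72402; 72402 = 2 * 3 * 11 * 1097; sigma = (1 + 2) * (1 + 3) * (1 + 11) * (1 + 1097) = 3 * 4 * 12 * 1098 = 158112; answer 158112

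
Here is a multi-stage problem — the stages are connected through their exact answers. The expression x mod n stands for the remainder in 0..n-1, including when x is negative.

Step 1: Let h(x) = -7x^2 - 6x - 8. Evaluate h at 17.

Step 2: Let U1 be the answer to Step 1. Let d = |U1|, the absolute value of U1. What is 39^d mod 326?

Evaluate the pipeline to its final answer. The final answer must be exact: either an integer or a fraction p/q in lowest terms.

267

Step 1: -7*(17)^2 - 6*(17)^1 - 8 = (-2023) + (-102) + (-8) = -2133; answer -2133
Step 2: U1 = -2133; d = 2133; squarings mod 326: 39^1=39, 39^2=217, 39^4=145, 39^8=161, 39^16=167, 39^32=179, 39^64=93, 39^128=173, 39^256=263, 39^512=57, 39^1024=315, 39^2048=121; 39^2133 = 39^1 * 39^4 * 39^16 * 39^64 * 39^2048 = 267 (mod 326); answer 267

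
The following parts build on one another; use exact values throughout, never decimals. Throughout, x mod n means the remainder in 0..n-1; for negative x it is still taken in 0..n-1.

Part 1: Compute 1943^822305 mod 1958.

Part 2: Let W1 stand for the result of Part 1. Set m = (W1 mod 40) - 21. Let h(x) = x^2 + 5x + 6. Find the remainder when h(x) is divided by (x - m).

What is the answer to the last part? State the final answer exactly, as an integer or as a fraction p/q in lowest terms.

56

Part 1: squarings mod 1958: 1943^1=1943, 1943^2=225, 1943^4=1675, 1943^8=1769, 1943^16=477, 1943^32=401, 1943^64=245, 1943^128=1285, 1943^256=631, 1943^512=687, 1943^1024=91, 1943^2048=449, 1943^4096=1885, 1943^8192=1413, 1943^16384=1367, 1943^32768=757, 1943^65536=1313, 1943^131072=929, 1943^262144=1521, 1943^524288=1043; 1943^822305 = 1943^1 * 1943^32 * 1943^1024 * 1943^2048 * 1943^32768 * 1943^262144 * 1943^524288 = 571 (mod 1958); answer 571
Part 2: W1 = 571; m = -10; remainder = value at the root: 1*(-10)^2 + 5*(-10)^1 + 6 = (100) + (-50) + (6) = 56; answer 56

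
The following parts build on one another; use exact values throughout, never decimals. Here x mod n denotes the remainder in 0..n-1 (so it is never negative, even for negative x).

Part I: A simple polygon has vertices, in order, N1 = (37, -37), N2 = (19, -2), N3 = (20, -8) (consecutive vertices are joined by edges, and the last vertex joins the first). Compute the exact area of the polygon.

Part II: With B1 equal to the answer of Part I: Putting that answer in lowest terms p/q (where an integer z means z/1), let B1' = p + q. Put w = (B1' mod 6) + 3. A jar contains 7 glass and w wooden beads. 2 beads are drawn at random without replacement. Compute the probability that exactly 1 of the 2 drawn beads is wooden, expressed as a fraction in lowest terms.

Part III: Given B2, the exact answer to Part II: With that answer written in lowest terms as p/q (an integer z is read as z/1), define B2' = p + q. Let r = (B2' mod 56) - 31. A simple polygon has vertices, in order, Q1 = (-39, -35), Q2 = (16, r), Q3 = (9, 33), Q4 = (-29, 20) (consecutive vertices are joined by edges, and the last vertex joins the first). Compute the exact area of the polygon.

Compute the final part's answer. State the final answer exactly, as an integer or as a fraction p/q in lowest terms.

Part I: cross terms: (37*-2 - 19*-37)=629, (19*-8 - 20*-2)=-112, (20*-37 - 37*-8)=-444; twice the area = |73| = 73; area = 73/2; answer 73/2
Part II: B1 = 73/2; threaded value p + q = 75; w = 6; total draws C(13,2) = 78; favorable C(6,1)*C(7,1) = 42; P = 7/13; answer 7/13
Part III: B2 = 7/13; threaded value p + q = 20; r = -11; cross terms: (-39*-11 - 16*-35)=989, (16*33 - 9*-11)=627, (9*20 - -29*33)=1137, (-29*-35 - -39*20)=1795; twice the area = |4548| = 4548; area = 2274; answer 2274

2274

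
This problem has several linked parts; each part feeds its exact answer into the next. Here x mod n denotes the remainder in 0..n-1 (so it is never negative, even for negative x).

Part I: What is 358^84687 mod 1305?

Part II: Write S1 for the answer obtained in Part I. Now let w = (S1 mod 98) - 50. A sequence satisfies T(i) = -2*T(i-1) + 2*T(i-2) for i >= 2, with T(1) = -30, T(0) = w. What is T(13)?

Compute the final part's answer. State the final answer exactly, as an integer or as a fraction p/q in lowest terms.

Part I: squarings mod 1305: 358^1=358, 358^2=274, 358^4=691, 358^8=1156, 358^16=16, 358^32=256, 358^64=286, 358^128=886, 358^256=691, 358^512=1156, 358^1024=16, 358^2048=256, 358^4096=286, 358^8192=886, 358^16384=691, 358^32768=1156, 358^65536=16; 358^84687 = 358^1 * 358^2 * 358^4 * 358^8 * 358^64 * 358^128 * 358^512 * 358^2048 * 358^16384 * 358^65536 = 802 (mod 1305); answer 802
Part II: S1 = 802; w = -32; T(2) = -2*(-30) + 2*(-32) = -4; iterating: T(2)=-4, T(3)=-52, T(4)=96, T(5)=-296, T(6)=784, T(7)=-2160, T(8)=5888, T(9)=-16096, T(10)=43968, T(11)=-120128, T(12)=328192, T(13)=-896640; answer -896640

-896640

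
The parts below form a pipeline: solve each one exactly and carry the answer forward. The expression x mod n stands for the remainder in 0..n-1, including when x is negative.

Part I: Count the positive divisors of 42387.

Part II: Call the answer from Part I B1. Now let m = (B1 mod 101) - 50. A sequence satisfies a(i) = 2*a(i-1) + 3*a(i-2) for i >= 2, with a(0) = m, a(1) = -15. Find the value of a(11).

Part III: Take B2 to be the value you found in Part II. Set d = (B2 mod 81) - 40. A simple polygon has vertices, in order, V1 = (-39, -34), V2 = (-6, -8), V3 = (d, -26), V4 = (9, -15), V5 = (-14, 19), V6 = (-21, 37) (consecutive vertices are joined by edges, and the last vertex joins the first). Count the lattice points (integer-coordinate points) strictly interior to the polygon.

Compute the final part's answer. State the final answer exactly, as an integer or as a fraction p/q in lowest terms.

1218

Part I: 42387 = 3 * 71 * 199; number of divisors = (1+1) * (1+1) * (1+1) = 8; answer 8
Part II: B1 = 8; m = -42; a(2) = 2*(-15) + 3*(-42) = -156; iterating: a(2)=-156, a(3)=-357, a(4)=-1182, a(5)=-3435, a(6)=-10416, a(7)=-31137, a(8)=-93522, a(9)=-280455, a(10)=-841476, a(11)=-2524317; answer -2524317
Part III: B2 = -2524317; d = 8; cross terms: (-39*-8 - -6*-34)=108, (-6*-26 - 8*-8)=220, (8*-15 - 9*-26)=114, (9*19 - -14*-15)=-39, (-14*37 - -21*19)=-119, (-21*-34 - -39*37)=2157; twice the area = |2441| = 2441; area = 2441/2; boundary points = 1 + 2 + 1 + 1 + 1 + 1 = 7; strictly interior points = area - boundary/2 + 1 = 1218; answer 1218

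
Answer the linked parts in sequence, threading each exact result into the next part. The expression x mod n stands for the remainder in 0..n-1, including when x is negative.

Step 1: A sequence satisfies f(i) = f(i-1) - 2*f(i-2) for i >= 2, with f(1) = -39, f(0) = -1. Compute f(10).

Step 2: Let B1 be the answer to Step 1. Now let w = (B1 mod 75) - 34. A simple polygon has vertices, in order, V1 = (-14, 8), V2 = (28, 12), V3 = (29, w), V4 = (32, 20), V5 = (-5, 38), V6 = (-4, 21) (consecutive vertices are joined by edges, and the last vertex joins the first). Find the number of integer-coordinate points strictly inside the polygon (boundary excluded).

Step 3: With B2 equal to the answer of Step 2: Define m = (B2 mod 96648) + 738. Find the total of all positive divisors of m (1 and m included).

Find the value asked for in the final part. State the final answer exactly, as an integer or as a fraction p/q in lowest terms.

3240

Step 1: f(2) = 1*(-39) - 2*(-1) = -37; iterating: f(2)=-37, f(3)=41, f(4)=115, f(5)=33, f(6)=-197, f(7)=-263, f(8)=131, f(9)=657, f(10)=395; answer 395
Step 2: B1 = 395; w = -14; cross terms: (-14*12 - 28*8)=-392, (28*-14 - 29*12)=-740, (29*20 - 32*-14)=1028, (32*38 - -5*20)=1316, (-5*21 - -4*38)=47, (-4*8 - -14*21)=262; twice the area = |1521| = 1521; area = 1521/2; boundary points = 2 + 1 + 1 + 1 + 1 + 1 = 7; strictly interior points = area - boundary/2 + 1 = 758; answer 758
Step 3: B2 = 758; m = 1496; 1496 = 2^3 * 11 * 17; sigma = (1 + 2 + 4 + 8) * (1 + 11) * (1 + 17) = 15 * 12 * 18 = 3240; answer 3240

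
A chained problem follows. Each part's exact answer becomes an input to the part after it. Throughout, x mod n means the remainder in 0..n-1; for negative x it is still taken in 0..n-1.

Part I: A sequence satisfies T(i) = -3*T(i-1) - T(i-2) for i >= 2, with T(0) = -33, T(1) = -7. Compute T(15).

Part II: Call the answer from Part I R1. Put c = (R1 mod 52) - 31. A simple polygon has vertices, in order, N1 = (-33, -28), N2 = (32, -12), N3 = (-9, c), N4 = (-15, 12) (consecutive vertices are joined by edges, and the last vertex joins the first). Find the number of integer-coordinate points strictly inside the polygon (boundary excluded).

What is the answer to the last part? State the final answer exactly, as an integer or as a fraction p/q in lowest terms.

Part I: T(2) = -3*(-7) - 1*(-33) = 54; iterating: T(2)=54, T(3)=-155, T(4)=411, T(5)=-1078, T(6)=2823, T(7)=-7391, T(8)=19350, T(9)=-50659, T(10)=132627, T(11)=-347222, T(12)=909039, T(13)=-2379895, T(14)=6230646, T(15)=-16312043; answer -16312043
Part II: R1 = -16312043; c = 14; cross terms: (-33*-12 - 32*-28)=1292, (32*14 - -9*-12)=340, (-9*12 - -15*14)=102, (-15*-28 - -33*12)=816; twice the area = |2550| = 2550; area = 1275; boundary points = 1 + 1 + 2 + 2 = 6; strictly interior points = area - boundary/2 + 1 = 1273; answer 1273

1273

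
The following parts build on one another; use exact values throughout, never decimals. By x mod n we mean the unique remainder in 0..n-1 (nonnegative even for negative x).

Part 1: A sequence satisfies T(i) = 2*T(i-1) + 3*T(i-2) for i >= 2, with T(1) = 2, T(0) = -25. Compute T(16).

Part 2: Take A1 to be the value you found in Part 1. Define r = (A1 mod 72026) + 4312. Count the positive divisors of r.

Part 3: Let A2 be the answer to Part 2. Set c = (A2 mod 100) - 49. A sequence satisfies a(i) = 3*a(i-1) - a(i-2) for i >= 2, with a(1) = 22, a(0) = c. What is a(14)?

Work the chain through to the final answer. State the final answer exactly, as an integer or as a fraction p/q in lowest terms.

12454527

Part 1: T(2) = 2*(2) + 3*(-25) = -71; iterating: T(2)=-71, T(3)=-136, T(4)=-485, T(5)=-1378, T(6)=-4211, T(7)=-12556, T(8)=-37745, T(9)=-113158, T(10)=-339551, T(11)=-1018576, T(12)=-3055805, T(13)=-9167338, T(14)=-27502091, T(15)=-82506196, T(16)=-247518665; answer -247518665
Part 2: A1 = -247518665; r = 39009; 39009 = 3 * 13003; number of divisors = (1+1) * (1+1) = 4; answer 4
Part 3: A2 = 4; c = -45; a(2) = 3*(22) - 1*(-45) = 111; iterating: a(2)=111, a(3)=311, a(4)=822, a(5)=2155, a(6)=5643, a(7)=14774, a(8)=38679, a(9)=101263, a(10)=265110, a(11)=694067, a(12)=1817091, a(13)=4757206, a(14)=12454527; answer 12454527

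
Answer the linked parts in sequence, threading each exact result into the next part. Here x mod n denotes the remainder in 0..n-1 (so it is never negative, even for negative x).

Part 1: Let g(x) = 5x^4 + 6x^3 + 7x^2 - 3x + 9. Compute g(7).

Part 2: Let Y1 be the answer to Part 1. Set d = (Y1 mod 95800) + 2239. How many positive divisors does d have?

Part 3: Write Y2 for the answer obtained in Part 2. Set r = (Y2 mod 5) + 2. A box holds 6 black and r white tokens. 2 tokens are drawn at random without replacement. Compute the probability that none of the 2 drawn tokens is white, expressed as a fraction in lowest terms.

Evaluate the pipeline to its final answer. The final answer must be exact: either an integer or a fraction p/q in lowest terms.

Part 1: 5*(7)^4 + 6*(7)^3 + 7*(7)^2 - 3*(7)^1 + 9 = (12005) + (2058) + (343) + (-21) + (9) = 14394; answer 14394
Part 2: Y1 = 14394; d = 16633; 16633 is prime, so its only divisors are 1 and 16633; count = 2; answer 2
Part 3: Y2 = 2; r = 4; total draws C(10,2) = 45; favorable C(6,2) = 15; P = 1/3; answer 1/3

1/3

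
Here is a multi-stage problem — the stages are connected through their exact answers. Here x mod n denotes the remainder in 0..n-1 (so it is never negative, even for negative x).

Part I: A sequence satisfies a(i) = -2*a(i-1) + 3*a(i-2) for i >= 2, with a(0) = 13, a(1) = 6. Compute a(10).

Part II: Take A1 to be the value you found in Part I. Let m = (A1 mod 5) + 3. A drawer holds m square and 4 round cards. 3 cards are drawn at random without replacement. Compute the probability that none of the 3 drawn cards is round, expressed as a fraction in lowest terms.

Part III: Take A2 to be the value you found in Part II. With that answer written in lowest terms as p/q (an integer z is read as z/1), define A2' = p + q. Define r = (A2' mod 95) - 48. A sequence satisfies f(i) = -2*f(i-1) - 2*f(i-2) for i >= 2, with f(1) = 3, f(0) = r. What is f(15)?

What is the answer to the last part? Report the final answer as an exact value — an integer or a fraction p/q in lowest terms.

Part I: a(2) = -2*(6) + 3*(13) = 27; iterating: a(2)=27, a(3)=-36, a(4)=153, a(5)=-414, a(6)=1287, a(7)=-3816, a(8)=11493, a(9)=-34434, a(10)=103347; answer 103347
Part II: A1 = 103347; m = 5; total draws C(9,3) = 84; favorable C(5,3) = 10; P = 5/42; answer 5/42
Part III: A2 = 5/42; threaded value p + q = 47; r = -1; f(2) = -2*(3) - 2*(-1) = -4; iterating: f(2)=-4, f(3)=2, f(4)=4, f(5)=-12, f(6)=16, f(7)=-8, f(8)=-16, f(9)=48, f(10)=-64, f(11)=32, f(12)=64, f(13)=-192, f(14)=256, f(15)=-128; answer -128

-128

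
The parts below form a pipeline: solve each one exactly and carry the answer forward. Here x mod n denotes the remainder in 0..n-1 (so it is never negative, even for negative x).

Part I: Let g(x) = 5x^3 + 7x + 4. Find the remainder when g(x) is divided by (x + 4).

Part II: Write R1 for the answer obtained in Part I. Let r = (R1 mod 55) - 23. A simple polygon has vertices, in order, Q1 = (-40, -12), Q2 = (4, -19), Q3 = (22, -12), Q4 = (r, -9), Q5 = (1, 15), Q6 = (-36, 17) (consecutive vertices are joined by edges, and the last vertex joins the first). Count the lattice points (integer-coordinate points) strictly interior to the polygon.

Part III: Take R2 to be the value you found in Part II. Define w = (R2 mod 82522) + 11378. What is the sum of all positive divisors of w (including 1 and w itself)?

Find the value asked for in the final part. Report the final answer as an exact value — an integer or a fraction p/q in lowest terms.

Part I: remainder = value at the root: 5*(-4)^3 + 7*(-4)^1 + 4 = (-320) + (-28) + (4) = -344; answer -344
Part II: R1 = -344; r = 18; cross terms: (-40*-19 - 4*-12)=808, (4*-12 - 22*-19)=370, (22*-9 - 18*-12)=18, (18*15 - 1*-9)=279, (1*17 - -36*15)=557, (-36*-12 - -40*17)=1112; twice the area = |3144| = 3144; area = 1572; boundary points = 1 + 1 + 1 + 1 + 1 + 1 = 6; strictly interior points = area - boundary/2 + 1 = 1570; answer 1570
Part III: R2 = 1570; w = 12948; 12948 = 2^2 * 3 * 13 * 83; sigma = (1 + 2 + 4) * (1 + 3) * (1 + 13) * (1 + 83) = 7 * 4 * 14 * 84 = 32928; answer 32928

32928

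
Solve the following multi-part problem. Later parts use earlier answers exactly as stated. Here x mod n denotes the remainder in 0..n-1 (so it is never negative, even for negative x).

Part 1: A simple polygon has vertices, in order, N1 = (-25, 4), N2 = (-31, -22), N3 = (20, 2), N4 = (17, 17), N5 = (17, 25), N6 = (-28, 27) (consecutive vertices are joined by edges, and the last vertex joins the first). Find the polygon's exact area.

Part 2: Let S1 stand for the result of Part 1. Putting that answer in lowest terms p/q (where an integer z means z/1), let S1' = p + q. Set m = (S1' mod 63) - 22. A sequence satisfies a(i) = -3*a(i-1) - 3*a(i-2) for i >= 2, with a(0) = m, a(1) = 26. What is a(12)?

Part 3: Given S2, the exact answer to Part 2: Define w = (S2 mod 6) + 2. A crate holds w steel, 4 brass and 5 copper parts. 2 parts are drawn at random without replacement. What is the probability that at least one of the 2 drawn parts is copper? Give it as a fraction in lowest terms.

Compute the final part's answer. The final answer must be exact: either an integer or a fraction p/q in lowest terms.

8/11

Part 1: cross terms: (-25*-22 - -31*4)=674, (-31*2 - 20*-22)=378, (20*17 - 17*2)=306, (17*25 - 17*17)=136, (17*27 - -28*25)=1159, (-28*4 - -25*27)=563; twice the area = |3216| = 3216; area = 1608; answer 1608
Part 2: S1 = 1608; threaded value p + q = 1609; m = 12; a(2) = -3*(26) - 3*(12) = -114; iterating: a(2)=-114, a(3)=264, a(4)=-450, a(5)=558, a(6)=-324, a(7)=-702, a(8)=3078, a(9)=-7128, a(10)=12150, a(11)=-15066, a(12)=8748; answer 8748
Part 3: S2 = 8748; w = 2; total draws C(11,2) = 55; complement C(6,2) = 15; favorable 55 - 15 = 40; P = 8/11; answer 8/11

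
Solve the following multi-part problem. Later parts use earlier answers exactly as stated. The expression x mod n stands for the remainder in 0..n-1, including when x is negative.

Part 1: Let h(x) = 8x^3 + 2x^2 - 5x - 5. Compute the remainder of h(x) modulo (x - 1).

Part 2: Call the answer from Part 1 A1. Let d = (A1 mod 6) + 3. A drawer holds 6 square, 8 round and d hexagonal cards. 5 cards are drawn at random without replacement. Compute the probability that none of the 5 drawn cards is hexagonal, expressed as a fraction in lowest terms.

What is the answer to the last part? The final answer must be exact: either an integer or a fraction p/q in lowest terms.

11/34

Part 1: remainder = value at the root: 8*(1)^3 + 2*(1)^2 - 5*(1)^1 - 5 = (8) + (2) + (-5) + (-5) = 0; answer 0
Part 2: A1 = 0; d = 3; total draws C(17,5) = 6188; favorable C(14,5) = 2002; P = 11/34; answer 11/34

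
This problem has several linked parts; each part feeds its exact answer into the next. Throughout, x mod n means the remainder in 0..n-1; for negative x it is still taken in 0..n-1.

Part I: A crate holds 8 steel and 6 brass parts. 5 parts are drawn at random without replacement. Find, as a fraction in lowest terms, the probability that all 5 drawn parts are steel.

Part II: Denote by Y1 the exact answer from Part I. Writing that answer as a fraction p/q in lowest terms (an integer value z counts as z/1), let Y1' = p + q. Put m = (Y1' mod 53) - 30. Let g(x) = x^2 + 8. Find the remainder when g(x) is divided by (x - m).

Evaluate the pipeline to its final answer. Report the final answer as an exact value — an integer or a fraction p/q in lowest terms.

129

Part I: total draws C(14,5) = 2002; favorable C(8,5) = 56; P = 4/143; answer 4/143
Part II: Y1 = 4/143; threaded value p + q = 147; m = 11; remainder = value at the root: 1*(11)^2 + 8 = (121) + (8) = 129; answer 129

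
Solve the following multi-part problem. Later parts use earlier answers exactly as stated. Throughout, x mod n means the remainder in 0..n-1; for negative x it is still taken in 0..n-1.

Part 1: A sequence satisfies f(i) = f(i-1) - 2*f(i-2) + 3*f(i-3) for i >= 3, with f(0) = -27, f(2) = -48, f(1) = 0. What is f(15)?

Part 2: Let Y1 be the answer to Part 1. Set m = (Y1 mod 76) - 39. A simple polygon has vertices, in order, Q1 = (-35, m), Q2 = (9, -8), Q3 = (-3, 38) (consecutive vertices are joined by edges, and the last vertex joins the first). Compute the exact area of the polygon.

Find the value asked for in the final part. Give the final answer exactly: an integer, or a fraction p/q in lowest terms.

958

Part 1: f(3) = 1*(-48) - 2*(0) + 3*(-27) = -129; iterating: f(3)=-129, f(4)=-33, f(5)=81, f(6)=-240, f(7)=-501, f(8)=222, f(9)=504, f(10)=-1443, f(11)=-1785, f(12)=2613, f(13)=1854, f(14)=-8727, f(15)=-4596; answer -4596
Part 2: Y1 = -4596; m = 1; cross terms: (-35*-8 - 9*1)=271, (9*38 - -3*-8)=318, (-3*1 - -35*38)=1327; twice the area = |1916| = 1916; area = 958; answer 958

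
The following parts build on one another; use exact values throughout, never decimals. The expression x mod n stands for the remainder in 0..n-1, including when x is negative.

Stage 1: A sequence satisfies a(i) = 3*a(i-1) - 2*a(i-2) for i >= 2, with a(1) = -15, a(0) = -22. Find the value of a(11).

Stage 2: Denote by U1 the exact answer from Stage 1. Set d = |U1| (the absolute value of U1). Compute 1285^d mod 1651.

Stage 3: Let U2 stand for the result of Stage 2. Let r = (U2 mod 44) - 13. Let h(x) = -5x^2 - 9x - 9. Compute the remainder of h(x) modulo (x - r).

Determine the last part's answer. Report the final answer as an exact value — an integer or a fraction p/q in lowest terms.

-2403

Stage 1: a(2) = 3*(-15) - 2*(-22) = -1; iterating: a(2)=-1, a(3)=27, a(4)=83, a(5)=195, a(6)=419, a(7)=867, a(8)=1763, a(9)=3555, a(10)=7139, a(11)=14307; answer 14307
Stage 2: U1 = 14307; d = 14307; squarings mod 1651: 1285^1=1285, 1285^2=225, 1285^4=1095, 1285^8=399, 1285^16=705, 1285^32=74, 1285^64=523, 1285^128=1114, 1285^256=1095, 1285^512=399, 1285^1024=705, 1285^2048=74, 1285^4096=523, 1285^8192=1114; 1285^14307 = 1285^1 * 1285^2 * 1285^32 * 1285^64 * 1285^128 * 1285^256 * 1285^512 * 1285^1024 * 1285^4096 * 1285^8192 = 122 (mod 1651); answer 122
Stage 3: U2 = 122; r = 21; remainder = value at the root: -5*(21)^2 - 9*(21)^1 - 9 = (-2205) + (-189) + (-9) = -2403; answer -2403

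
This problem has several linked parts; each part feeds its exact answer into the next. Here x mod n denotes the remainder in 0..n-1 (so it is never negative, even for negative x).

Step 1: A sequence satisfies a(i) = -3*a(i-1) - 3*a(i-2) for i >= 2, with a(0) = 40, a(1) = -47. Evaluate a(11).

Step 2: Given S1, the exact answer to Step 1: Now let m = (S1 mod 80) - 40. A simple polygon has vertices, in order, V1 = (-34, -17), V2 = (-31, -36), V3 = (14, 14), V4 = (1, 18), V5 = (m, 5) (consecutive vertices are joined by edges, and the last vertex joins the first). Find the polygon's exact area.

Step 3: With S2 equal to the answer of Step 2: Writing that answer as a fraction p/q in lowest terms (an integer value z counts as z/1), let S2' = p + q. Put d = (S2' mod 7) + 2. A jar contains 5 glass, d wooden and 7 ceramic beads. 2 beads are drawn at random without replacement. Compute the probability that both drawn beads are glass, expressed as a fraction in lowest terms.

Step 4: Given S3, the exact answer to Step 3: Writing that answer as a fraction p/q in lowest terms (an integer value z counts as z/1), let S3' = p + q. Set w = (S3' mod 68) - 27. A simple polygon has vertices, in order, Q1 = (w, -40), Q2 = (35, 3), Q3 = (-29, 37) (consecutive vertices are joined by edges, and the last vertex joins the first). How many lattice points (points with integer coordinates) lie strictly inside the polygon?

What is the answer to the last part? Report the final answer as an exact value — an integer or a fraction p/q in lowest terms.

2084

Step 1: a(2) = -3*(-47) - 3*(40) = 21; iterating: a(2)=21, a(3)=78, a(4)=-297, a(5)=657, a(6)=-1080, a(7)=1269, a(8)=-567, a(9)=-2106, a(10)=8019, a(11)=-17739; answer -17739
Step 2: S1 = -17739; m = -19; cross terms: (-34*-36 - -31*-17)=697, (-31*14 - 14*-36)=70, (14*18 - 1*14)=238, (1*5 - -19*18)=347, (-19*-17 - -34*5)=493; twice the area = |1845| = 1845; area = 1845/2; answer 1845/2
Step 3: S2 = 1845/2; threaded value p + q = 1847; d = 8; total draws C(20,2) = 190; favorable C(5,2) = 10; P = 1/19; answer 1/19
Step 4: S3 = 1/19; threaded value p + q = 20; w = -7; cross terms: (-7*3 - 35*-40)=1379, (35*37 - -29*3)=1382, (-29*-40 - -7*37)=1419; twice the area = |4180| = 4180; area = 2090; boundary points = 1 + 2 + 11 = 14; strictly interior points = area - boundary/2 + 1 = 2084; answer 2084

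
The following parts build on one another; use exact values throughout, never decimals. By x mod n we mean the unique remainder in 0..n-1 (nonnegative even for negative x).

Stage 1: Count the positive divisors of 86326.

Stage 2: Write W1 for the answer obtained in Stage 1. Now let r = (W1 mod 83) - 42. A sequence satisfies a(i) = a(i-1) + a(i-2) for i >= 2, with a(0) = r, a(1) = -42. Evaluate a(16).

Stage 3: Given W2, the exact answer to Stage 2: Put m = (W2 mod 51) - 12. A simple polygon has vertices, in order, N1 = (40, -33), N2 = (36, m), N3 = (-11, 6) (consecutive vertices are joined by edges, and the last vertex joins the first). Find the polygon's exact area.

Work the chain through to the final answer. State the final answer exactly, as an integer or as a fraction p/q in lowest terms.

2241/2

Stage 1: 86326 = 2 * 17 * 2539; number of divisors = (1+1) * (1+1) * (1+1) = 8; answer 8
Stage 2: W1 = 8; r = -34; a(2) = 1*(-42) + 1*(-34) = -76; iterating: a(2)=-76, a(3)=-118, a(4)=-194, a(5)=-312, a(6)=-506, a(7)=-818, a(8)=-1324, a(9)=-2142, a(10)=-3466, a(11)=-5608, a(12)=-9074, a(13)=-14682, a(14)=-23756, a(15)=-38438, a(16)=-62194; answer -62194
Stage 3: W2 = -62194; m = 14; cross terms: (40*14 - 36*-33)=1748, (36*6 - -11*14)=370, (-11*-33 - 40*6)=123; twice the area = |2241| = 2241; area = 2241/2; answer 2241/2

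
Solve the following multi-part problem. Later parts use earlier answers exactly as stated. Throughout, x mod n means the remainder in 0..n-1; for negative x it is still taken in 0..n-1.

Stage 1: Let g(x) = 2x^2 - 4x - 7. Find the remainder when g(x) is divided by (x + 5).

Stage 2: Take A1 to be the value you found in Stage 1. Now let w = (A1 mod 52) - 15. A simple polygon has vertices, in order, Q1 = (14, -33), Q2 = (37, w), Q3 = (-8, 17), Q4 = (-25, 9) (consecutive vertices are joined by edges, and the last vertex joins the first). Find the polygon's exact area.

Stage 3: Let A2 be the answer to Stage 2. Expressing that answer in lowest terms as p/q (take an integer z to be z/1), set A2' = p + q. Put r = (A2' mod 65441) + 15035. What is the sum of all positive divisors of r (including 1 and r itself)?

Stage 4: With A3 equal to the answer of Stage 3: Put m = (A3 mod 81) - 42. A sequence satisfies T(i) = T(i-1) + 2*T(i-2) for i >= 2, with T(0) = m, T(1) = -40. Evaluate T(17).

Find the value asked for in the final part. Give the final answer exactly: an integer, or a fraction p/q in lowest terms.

-1747640

Stage 1: remainder = value at the root: 2*(-5)^2 - 4*(-5)^1 - 7 = (50) + (20) + (-7) = 63; answer 63
Stage 2: A1 = 63; w = -4; cross terms: (14*-4 - 37*-33)=1165, (37*17 - -8*-4)=597, (-8*9 - -25*17)=353, (-25*-33 - 14*9)=699; twice the area = |2814| = 2814; area = 1407; answer 1407
Stage 3: A2 = 1407; threaded value p + q = 1408; r = 16443; 16443 = 3^4 * 7 * 29; sigma = (1 + 3 + 9 + 27 + 81) * (1 + 7) * (1 + 29) = 121 * 8 * 30 = 29040; answer 29040
Stage 4: A3 = 29040; m = 0; T(2) = 1*(-40) + 2*(0) = -40; iterating: T(2)=-40, T(3)=-120, T(4)=-200, T(5)=-440, T(6)=-840, T(7)=-1720, T(8)=-3400, T(9)=-6840, T(10)=-13640, T(11)=-27320, T(12)=-54600, T(13)=-109240, T(14)=-218440, T(15)=-436920, T(16)=-873800, T(17)=-1747640; answer -1747640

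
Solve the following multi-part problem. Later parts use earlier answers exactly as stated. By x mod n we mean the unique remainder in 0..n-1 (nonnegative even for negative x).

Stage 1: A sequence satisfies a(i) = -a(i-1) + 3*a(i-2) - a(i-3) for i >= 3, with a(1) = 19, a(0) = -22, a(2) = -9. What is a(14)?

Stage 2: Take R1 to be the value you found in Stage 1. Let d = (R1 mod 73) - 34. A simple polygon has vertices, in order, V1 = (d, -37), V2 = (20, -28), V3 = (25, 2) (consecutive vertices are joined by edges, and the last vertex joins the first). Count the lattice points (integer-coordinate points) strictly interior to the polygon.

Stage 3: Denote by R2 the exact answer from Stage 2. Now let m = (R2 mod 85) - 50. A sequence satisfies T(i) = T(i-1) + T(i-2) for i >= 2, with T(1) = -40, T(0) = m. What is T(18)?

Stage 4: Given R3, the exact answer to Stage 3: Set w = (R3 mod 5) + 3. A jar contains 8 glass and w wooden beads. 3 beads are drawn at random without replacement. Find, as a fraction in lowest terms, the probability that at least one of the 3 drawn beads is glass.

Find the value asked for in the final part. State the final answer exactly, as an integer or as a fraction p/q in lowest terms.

86/91

Stage 1: a(3) = -1*(-9) + 3*(19) - 1*(-22) = 88; iterating: a(3)=88, a(4)=-134, a(5)=407, a(6)=-897, a(7)=2252, a(8)=-5350, a(9)=13003, a(10)=-31305, a(11)=75664, a(12)=-182582, a(13)=440879, a(14)=-1064289; answer -1064289
Stage 2: R1 = -1064289; d = 17; cross terms: (17*-28 - 20*-37)=264, (20*2 - 25*-28)=740, (25*-37 - 17*2)=-959; twice the area = |45| = 45; area = 45/2; boundary points = 3 + 5 + 1 = 9; strictly interior points = area - boundary/2 + 1 = 19; answer 19
Stage 3: R2 = 19; m = -31; T(2) = 1*(-40) + 1*(-31) = -71; iterating: T(2)=-71, T(3)=-111, T(4)=-182, T(5)=-293, T(6)=-475, T(7)=-768, T(8)=-1243, T(9)=-2011, T(10)=-3254, T(11)=-5265, T(12)=-8519, T(13)=-13784, T(14)=-22303, T(15)=-36087, T(16)=-58390, T(17)=-94477, T(18)=-152867; answer -152867
Stage 4: R3 = -152867; w = 6; total draws C(14,3) = 364; complement C(6,3) = 20; favorable 364 - 20 = 344; P = 86/91; answer 86/91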